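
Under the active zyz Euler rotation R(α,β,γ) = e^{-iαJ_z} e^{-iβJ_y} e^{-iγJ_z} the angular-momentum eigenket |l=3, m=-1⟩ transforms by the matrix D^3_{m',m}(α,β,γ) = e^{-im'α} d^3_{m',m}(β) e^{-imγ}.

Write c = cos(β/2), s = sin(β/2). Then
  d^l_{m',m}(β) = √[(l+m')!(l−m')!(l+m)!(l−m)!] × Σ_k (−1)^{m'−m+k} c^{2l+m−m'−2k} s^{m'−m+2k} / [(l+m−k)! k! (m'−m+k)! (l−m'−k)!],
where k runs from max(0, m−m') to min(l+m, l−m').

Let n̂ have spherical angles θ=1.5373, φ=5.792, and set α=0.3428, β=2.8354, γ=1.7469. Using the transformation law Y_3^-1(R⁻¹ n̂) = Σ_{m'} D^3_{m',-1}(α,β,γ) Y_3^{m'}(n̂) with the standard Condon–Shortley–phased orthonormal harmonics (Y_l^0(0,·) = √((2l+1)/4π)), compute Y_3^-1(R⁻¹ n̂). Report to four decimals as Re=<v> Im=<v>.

Re=0.1698 Im=0.2127

Need the full column D^3_{m',-1} for m'=−3..3 at α=0.3428, β=2.8354, γ=1.7469.
cos(β/2)=0.152499, sin(β/2)=0.988304
d^3_{-3,-1}: single k=2 term ⇒ +0.002046;  D = -0.001910+0.000733i
d^3_{-2,-1}: k∈[1..2] ⇒ +0.000258 -0.021652 = -0.021394;  D = +0.016237-0.013931i
d^3_{-1,-1}: k∈[0..2] ⇒ +0.000013 -0.004226 +0.133121 = +0.128908;  D = -0.063929+0.111939i
d^3_{0,-1}: k∈[0..2] ⇒ -0.000282 +0.035578 -0.498092 = -0.462796;  D = +0.081079-0.455638i
d^3_{1,-1}: k∈[0..2] ⇒ +0.003170 -0.177495 +0.931842 = +0.757517;  D = +0.125691+0.747017i
d^3_{2,-1}: k∈[0..1] ⇒ -0.021652 +0.454694 = +0.433041;  D = +0.211211+0.378041i
d^3_{3,-1}: single k=0 term ⇒ +0.085929;  D = +0.064687+0.056563i
Y_3^{m'}(θ=1.5373,φ=5.792) and Σ D·Y over m':
  (-0.0019+0.0007i)·(+0.0404+0.4146i)  (+0.0162-0.0139i)·(+0.0190+0.0284i)  (-0.0639+0.1119i)·(-0.2832-0.1515i)  (+0.0811-0.4556i)·(-0.0374+0.0000i)  (+0.1257+0.7470i)·(+0.2832-0.1515i)  (+0.2112+0.3780i)·(+0.0190-0.0284i)  (+0.0647+0.0566i)·(-0.0404+0.4146i)
Y_3^-1(R⁻¹ n̂) = +0.169814+0.212690i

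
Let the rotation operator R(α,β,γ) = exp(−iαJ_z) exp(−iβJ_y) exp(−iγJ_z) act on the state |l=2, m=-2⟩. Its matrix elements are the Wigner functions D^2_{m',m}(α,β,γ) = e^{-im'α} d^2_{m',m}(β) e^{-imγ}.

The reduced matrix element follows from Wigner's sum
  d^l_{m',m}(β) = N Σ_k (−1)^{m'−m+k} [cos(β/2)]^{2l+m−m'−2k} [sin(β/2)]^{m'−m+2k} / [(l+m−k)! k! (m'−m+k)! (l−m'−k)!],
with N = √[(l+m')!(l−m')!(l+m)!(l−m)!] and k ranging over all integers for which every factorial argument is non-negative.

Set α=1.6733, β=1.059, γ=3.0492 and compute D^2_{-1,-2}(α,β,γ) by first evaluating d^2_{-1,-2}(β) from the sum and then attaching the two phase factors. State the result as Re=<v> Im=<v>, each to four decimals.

Re=-0.0534 Im=-0.6472

First d^2_{-1,-2}(β=1.059), then the phase factors e^{-i(-1)α} and e^{-i(-2)γ}:
Half-angle: c=0.863060, s=0.505102. N=√(1·6·1·24)=12.000000
k: max(0,(-2)−(-1))=0 … min(2+(-2),2−(-1))=0
  k=0: (−1)^1·12.0000/(6)·0.8631^3·0.5051^1 = -0.649429
d^2_{-1,-2}(1.059) = -0.649429
D = (-0.102324+0.994751i)·(-0.649429)·(+0.982976-0.183735i) = -0.053376-0.647232i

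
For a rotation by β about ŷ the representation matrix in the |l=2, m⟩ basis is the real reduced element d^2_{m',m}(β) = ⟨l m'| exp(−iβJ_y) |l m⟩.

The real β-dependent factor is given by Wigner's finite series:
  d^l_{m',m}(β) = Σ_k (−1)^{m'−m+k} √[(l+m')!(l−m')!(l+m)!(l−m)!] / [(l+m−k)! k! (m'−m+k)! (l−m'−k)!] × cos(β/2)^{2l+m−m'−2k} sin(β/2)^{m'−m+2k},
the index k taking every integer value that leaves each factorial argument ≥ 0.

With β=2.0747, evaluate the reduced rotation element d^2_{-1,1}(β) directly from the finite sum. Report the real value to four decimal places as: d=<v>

d^2_{-1,1}(β=2.0747) via Wigner's sum:
c=cos(2.0747/2)=0.508504, s=sin(2.0747/2)=0.861060; N=√[1·6·6·1]=6.000000
k∈{2,3} keeps every argument non-negative
  k=2: (−1)^0·6.0000/(2)·0.5085^2·0.8611^2 = +0.575144
  k=3: (−1)^1·6.0000/(6)·0.5085^0·0.8611^4 = -0.549709
d^2_{-1,1}(2.0747) = +0.575144 -0.549709 = +0.025434

d=0.0254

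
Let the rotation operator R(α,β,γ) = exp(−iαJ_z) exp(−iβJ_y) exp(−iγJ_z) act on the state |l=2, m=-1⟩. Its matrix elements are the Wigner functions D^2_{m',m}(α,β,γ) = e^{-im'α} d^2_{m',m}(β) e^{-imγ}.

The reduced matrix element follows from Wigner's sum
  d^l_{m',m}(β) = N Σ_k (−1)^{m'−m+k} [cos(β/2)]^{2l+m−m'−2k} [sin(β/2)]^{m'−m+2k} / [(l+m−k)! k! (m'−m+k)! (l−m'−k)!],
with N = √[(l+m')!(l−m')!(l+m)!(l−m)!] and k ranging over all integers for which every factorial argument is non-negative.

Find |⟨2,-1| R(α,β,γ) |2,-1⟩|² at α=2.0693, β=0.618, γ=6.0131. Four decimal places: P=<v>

D^2_{-1,-1}(2.0693,0.618,6.0131) = e^{-i·-1·2.0693}·d^2_{-1,-1}(0.618)·e^{-i·-1·6.0131}. Compute d first:
c=cos(0.618/2)=0.952638, s=sin(0.618/2)=0.304106; N=√[1·6·1·6]=6.000000
Admissible k: 0..1 (factorial args all ≥0)
  k=0: (−1)^0·6.0000/(6)·0.9526^4·0.3041^0 = +0.823592
  k=1: (−1)^1·6.0000/(2)·0.9526^2·0.3041^2 = -0.251784
d^2_{-1,-1}(0.618) = +0.823592 -0.251784 = +0.571808
|D^2_{-1,-1}|² = |d^2_{-1,-1}(β)|² = (+0.571808)² = 0.326964 (the z-rotation phases have unit modulus)

P=0.3270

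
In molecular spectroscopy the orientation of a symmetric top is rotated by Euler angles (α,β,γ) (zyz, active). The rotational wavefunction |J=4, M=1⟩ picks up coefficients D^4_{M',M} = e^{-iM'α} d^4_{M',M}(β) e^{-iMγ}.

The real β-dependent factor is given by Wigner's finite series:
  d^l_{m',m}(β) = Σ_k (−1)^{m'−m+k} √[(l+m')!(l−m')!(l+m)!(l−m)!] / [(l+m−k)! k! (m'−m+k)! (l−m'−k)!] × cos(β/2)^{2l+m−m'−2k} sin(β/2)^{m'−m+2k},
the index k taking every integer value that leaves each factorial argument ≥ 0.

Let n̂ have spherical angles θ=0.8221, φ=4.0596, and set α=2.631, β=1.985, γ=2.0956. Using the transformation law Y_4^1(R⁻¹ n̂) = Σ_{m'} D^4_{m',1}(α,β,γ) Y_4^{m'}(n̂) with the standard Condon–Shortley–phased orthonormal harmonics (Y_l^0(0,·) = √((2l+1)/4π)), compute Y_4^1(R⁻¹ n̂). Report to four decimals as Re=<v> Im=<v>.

Re=-0.2257 Im=-0.0498

Need the full column D^4_{m',1} for m'=−4..4 at α=2.631, β=1.985, γ=2.0956.
cos(β/2)=0.546598, sin(β/2)=0.837395
d^4_{-4,1}: single k=5 term ⇒ +0.503211;  D = -0.273418+0.422450i
d^4_{-3,1}: k∈[4..5] ⇒ +0.580648 -0.817690 = -0.237042;  D = -0.209619+0.110676i
d^4_{-2,1}: k∈[3..5] ⇒ +0.405179 -1.426470 +0.669603 = -0.351688;  D = +0.351580+0.008724i
d^4_{-1,1}: k∈[2..5] ⇒ +0.187012 -1.316786 +1.545290 -0.241793 = +0.173723;  D = +0.149413+0.088631i
d^4_{0,1}: k∈[1..4] ⇒ +0.054591 -0.768773 +1.804358 -0.705823 = +0.384353;  D = -0.192577-0.332627i
d^4_{1,1}: k∈[0..3] ⇒ +0.007968 -0.280518 +1.316786 -1.030193 = +0.014043;  D = +0.000200+0.014042i
d^4_{2,1}: k∈[0..2] ⇒ -0.051790 +0.607768 -0.950980 = -0.395001;  D = -0.188118+0.347329i
d^4_{3,1}: k∈[0..1] ⇒ +0.148436 -0.580648 = -0.432212;  D = +0.365314-0.230983i
d^4_{4,1}: single k=0 term ⇒ -0.214400;  D = -0.214097+0.011407i
Y_4^{m'}(θ=0.8221,φ=4.0596) and Σ D·Y over m':
  (-0.2734+0.4225i)·(-0.1099+0.0645i)  (-0.2096+0.1107i)·(+0.3101+0.1266i)  (+0.3516+0.0087i)·(-0.1056-0.3887i)  (+0.1494+0.0886i)·(-0.0349+0.0456i)  (-0.1926-0.3326i)·(-0.3582+0.0000i)  (+0.0002+0.0140i)·(+0.0349+0.0456i)  (-0.1881+0.3473i)·(-0.1056+0.3887i)  (+0.3653-0.2310i)·(-0.3101+0.1266i)  (-0.2141+0.0114i)·(-0.1099-0.0645i)
Y_4^1(R⁻¹ n̂) = -0.225730-0.049829i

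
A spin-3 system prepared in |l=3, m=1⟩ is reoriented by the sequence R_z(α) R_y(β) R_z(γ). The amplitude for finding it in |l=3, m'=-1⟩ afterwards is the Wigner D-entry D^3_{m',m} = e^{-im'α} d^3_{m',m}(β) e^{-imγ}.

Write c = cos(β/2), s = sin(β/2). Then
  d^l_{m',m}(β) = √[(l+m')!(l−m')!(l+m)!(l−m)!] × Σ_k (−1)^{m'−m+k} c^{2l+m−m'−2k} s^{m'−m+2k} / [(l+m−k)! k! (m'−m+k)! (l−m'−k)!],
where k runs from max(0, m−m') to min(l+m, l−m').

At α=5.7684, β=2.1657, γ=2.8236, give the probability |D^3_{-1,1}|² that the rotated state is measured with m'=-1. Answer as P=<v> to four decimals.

P=0.1363

D^3_{-1,1}(5.7684,2.1657,2.8236) = e^{-i·-1·5.7684}·d^3_{-1,1}(2.1657)·e^{-i·1·2.8236}. Compute d first:
With c≡cos(β/2)=0.468813 and s≡sin(β/2)=0.883298, N=[2·24·24·2]^{1/2}=48.000000
k: max(0,(1)−(-1))=2 … min(3+(1),3−(-1))=4
  k=2: (−1)^0·48.0000/(8)·0.4688^4·0.8833^2 = +0.226133
  k=3: (−1)^1·48.0000/(6)·0.4688^2·0.8833^4 = -1.070328
  k=4: (−1)^2·48.0000/(48)·0.4688^0·0.8833^6 = +0.474944
d^3_{-1,1}(2.1657) = +0.226133 -1.070328 +0.474944 = -0.369252
|D^3_{-1,1}|² = |d^3_{-1,1}(β)|² = (-0.369252)² = 0.136347 (the z-rotation phases have unit modulus)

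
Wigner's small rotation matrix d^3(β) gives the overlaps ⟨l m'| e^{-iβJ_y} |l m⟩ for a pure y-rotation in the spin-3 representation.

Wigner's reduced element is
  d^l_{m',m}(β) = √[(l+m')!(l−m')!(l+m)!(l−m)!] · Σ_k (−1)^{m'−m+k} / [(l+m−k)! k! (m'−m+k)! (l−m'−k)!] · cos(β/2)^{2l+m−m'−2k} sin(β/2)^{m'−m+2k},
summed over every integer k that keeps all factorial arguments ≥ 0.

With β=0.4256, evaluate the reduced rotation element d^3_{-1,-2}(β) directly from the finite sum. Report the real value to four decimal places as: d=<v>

d=-0.5402

d^3_{-1,-2}(β=0.4256) via Wigner's sum:
With c≡cos(β/2)=0.977443 and s≡sin(β/2)=0.211198, N=[2·24·1·120]^{1/2}=75.894664
k: max(0,(-2)−(-1))=0 … min(3+(-2),3−(-1))=1
  k=0: (−1)^1·75.8947/(24)·0.9774^5·0.2112^1 = -0.595864
  k=1: (−1)^2·75.8947/(12)·0.9774^3·0.2112^3 = +0.055638
d^3_{-1,-2}(0.4256) = -0.595864 +0.055638 = -0.540226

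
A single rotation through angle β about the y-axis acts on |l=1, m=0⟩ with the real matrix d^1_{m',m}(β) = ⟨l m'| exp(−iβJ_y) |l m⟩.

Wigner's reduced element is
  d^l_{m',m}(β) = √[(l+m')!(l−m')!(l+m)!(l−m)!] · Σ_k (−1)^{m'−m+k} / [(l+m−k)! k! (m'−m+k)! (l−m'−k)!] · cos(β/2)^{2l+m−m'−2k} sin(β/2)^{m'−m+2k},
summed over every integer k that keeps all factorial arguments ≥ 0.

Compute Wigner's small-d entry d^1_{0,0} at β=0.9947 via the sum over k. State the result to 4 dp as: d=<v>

d=0.5448

d^1_{0,0}(β=0.9947) via Wigner's sum:
c=cos(0.9947/2)=0.878850, s=sin(0.9947/2)=0.477098; N=√[1·1·1·1]=1.000000
The bounds max(0,m−m')=0 and min(l+m,l−m')=1 give 2 terms
  k=0: (−1)^0·1.0000/(1)·0.8788^2·0.4771^0 = +0.772377
  k=1: (−1)^1·1.0000/(1)·0.8788^0·0.4771^2 = -0.227623
d^1_{0,0}(0.9947) = +0.772377 -0.227623 = +0.544754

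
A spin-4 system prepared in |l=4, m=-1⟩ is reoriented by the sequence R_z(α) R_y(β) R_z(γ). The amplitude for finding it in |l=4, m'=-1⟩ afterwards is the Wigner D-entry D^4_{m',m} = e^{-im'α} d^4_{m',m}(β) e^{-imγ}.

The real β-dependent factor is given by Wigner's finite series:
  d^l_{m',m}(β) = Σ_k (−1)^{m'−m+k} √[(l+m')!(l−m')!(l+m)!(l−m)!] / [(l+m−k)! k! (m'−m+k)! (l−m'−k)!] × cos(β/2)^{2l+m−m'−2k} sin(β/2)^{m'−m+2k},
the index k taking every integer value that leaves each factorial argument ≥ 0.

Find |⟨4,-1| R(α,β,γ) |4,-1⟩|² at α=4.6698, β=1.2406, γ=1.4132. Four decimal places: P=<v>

Split into d^4_{-1,-1}(β=1.2406) × two z-phases.
Half-angle: c=0.813704, s=0.581279. N=√(6·120·6·120)=720.000000
k: max(0,(-1)−(-1))=0 … min(4+(-1),4−(-1))=3
  k=0: (−1)^0·720.0000/(720)·0.8137^8·0.5813^0 = +0.192191
  k=1: (−1)^1·720.0000/(48)·0.8137^6·0.5813^2 = -1.471160
  k=2: (−1)^2·720.0000/(24)·0.8137^4·0.5813^4 = +1.501505
  k=3: (−1)^3·720.0000/(72)·0.8137^2·0.5813^6 = -0.255413
d^4_{-1,-1}(1.2406) = +0.192191 -1.471160 +1.501505 -0.255413 = -0.032878
|D^4_{-1,-1}|² = |d^4_{-1,-1}(β)|² = (-0.032878)² = 0.001081 (the z-rotation phases have unit modulus)

P=0.0011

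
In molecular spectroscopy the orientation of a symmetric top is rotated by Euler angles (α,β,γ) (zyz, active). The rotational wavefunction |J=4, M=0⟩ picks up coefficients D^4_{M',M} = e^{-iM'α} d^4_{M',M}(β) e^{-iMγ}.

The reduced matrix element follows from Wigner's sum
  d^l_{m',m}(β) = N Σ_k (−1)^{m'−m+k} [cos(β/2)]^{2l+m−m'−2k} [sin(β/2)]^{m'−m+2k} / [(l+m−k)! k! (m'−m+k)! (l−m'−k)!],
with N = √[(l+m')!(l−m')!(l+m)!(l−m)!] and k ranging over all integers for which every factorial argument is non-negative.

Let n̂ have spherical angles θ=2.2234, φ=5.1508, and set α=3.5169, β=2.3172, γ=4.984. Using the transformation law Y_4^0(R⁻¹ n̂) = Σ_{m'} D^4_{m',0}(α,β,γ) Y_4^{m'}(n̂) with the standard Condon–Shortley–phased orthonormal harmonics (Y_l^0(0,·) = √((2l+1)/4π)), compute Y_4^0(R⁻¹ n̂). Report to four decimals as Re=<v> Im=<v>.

Need the full column D^4_{m',0} for m'=−4..4 at α=3.5169, β=2.3172, γ=4.984.
cos(β/2)=0.400623, sin(β/2)=0.916243
d^4_{-4,0}: single k=4 term ⇒ +0.151892;  D = +0.010558+0.151524i
d^4_{-3,0}: k∈[3..4] ⇒ +0.093923 -0.491275 = -0.397351;  D = +0.170998+0.358675i
d^4_{-2,0}: k∈[2..4] ⇒ +0.032927 -0.459277 +0.900859 = +0.474509;  D = +0.346994+0.323657i
d^4_{-1,0}: k∈[1..4] ⇒ +0.006787 -0.212998 +1.114106 -0.971238 = -0.063343;  D = +0.058934+0.023219i
d^4_{0,0}: k∈[0..4] ⇒ +0.000664 -0.055533 +0.653563 -1.519342 +0.496691 = -0.423958;  D = -0.423958+0.000000i
d^4_{1,0}: k∈[0..3] ⇒ -0.006787 +0.212998 -1.114106 +0.971238 = +0.063343;  D = -0.058934+0.023219i
d^4_{2,0}: k∈[0..2] ⇒ +0.032927 -0.459277 +0.900859 = +0.474509;  D = +0.346994-0.323657i
d^4_{3,0}: k∈[0..1] ⇒ -0.093923 +0.491275 = +0.397351;  D = -0.170998+0.358675i
d^4_{4,0}: single k=0 term ⇒ +0.151892;  D = +0.010558-0.151524i
Y_4^{m'}(θ=2.2234,φ=5.1508) and Σ D·Y over m':
  (+0.0106+0.1515i)·(-0.0321-0.1734i)  (+0.1710+0.3587i)·(+0.3688+0.0964i)  (+0.3470+0.3237i)·(-0.2136+0.2567i)  (+0.0589+0.0232i)·(+0.0406+0.0865i)  (-0.4240+0.0000i)·(-0.3494+0.0000i)  (-0.0589+0.0232i)·(-0.0406+0.0865i)  (+0.3470-0.3237i)·(-0.2136-0.2567i)  (-0.1710+0.3587i)·(-0.3688+0.0964i)  (+0.0106-0.1515i)·(-0.0321+0.1734i)
Y_4^0(R⁻¹ n̂) = -0.056583+0.000000i

Re=-0.0566 Im=0.0000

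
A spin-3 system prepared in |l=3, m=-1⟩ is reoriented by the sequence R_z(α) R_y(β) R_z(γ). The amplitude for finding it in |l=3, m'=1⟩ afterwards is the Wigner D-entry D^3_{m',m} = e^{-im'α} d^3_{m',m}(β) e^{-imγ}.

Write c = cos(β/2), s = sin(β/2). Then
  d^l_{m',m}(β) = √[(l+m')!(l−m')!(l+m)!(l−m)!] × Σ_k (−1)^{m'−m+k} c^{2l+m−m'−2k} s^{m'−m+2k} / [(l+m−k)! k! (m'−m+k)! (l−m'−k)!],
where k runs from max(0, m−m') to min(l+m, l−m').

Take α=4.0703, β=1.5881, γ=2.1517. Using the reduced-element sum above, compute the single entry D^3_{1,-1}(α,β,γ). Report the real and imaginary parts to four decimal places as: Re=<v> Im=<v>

First d^3_{1,-1}(β=1.5881), then the phase factors e^{-i(1)α} and e^{-i(-1)γ}:
Half-angle: c=0.700963, s=0.713198. N=√(24·2·2·24)=48.000000
k∈{0,1,2} keeps every argument non-negative
  k=0: (−1)^2·48.0000/(8)·0.7010^4·0.7132^2 = +0.736802
  k=1: (−1)^3·48.0000/(6)·0.7010^2·0.7132^4 = -1.016998
  k=2: (−1)^4·48.0000/(48)·0.7010^0·0.7132^6 = +0.131601
d^3_{1,-1}(1.5881) = +0.736802 -1.016998 +0.131601 = -0.148595
Phases: e^{-i·(1)·4.0703}=-0.598870+0.800846i, e^{-i·(-1)·2.1517}=-0.548780+0.835967i ⇒ D=+0.050646+0.139697i

Re=0.0506 Im=0.1397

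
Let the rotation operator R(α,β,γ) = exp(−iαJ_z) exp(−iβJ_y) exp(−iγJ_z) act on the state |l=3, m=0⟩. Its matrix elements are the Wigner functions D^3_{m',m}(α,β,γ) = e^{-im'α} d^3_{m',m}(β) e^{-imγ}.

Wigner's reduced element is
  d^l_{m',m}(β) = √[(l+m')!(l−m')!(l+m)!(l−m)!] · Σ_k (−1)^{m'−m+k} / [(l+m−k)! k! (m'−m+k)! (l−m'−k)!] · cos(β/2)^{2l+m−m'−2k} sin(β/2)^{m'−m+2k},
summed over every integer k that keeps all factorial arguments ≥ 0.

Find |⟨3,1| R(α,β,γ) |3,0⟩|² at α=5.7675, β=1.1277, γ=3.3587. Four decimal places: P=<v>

P=0.0010

First d^3_{1,0}(β=1.1277), then the phase factors e^{-i(1)α} and e^{-i(0)γ}:
Half-angle: c=0.845204, s=0.534444. N=√(24·2·6·6)=41.569219
k∈{0,1,2} keeps every argument non-negative
  k=0: (−1)^1·41.5692/(12)·0.8452^5·0.5344^1 = -0.798546
  k=1: (−1)^2·41.5692/(4)·0.8452^3·0.5344^3 = +0.957863
  k=2: (−1)^3·41.5692/(12)·0.8452^1·0.5344^5 = -0.127663
d^3_{1,0}(1.1277) = -0.798546 +0.957863 -0.127663 = +0.031654
|D^3_{1,0}|² = |d^3_{1,0}(β)|² = (+0.031654)² = 0.001002 (the z-rotation phases have unit modulus)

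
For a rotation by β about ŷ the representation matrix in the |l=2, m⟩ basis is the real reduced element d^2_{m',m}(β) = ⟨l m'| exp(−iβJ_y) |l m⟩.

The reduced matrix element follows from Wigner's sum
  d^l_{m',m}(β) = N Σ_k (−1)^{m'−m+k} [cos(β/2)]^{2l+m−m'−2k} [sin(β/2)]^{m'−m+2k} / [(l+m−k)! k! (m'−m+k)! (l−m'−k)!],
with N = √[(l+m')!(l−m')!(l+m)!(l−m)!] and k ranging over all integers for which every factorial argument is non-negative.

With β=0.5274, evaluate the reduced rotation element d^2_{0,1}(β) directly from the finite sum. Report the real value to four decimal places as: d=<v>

d^2_{0,1}(β=0.5274) via Wigner's sum:
c=cos(0.5274/2)=0.965432, s=sin(0.5274/2)=0.260654; N=√[2·2·6·1]=4.898979
Admissible k: 1..2 (factorial args all ≥0)
  k=1: (−1)^0·4.8990/(2)·0.9654^3·0.2607^1 = +0.574521
  k=2: (−1)^1·4.8990/(2)·0.9654^1·0.2607^3 = -0.041879
d^2_{0,1}(0.5274) = +0.574521 -0.041879 = +0.532643

d=0.5326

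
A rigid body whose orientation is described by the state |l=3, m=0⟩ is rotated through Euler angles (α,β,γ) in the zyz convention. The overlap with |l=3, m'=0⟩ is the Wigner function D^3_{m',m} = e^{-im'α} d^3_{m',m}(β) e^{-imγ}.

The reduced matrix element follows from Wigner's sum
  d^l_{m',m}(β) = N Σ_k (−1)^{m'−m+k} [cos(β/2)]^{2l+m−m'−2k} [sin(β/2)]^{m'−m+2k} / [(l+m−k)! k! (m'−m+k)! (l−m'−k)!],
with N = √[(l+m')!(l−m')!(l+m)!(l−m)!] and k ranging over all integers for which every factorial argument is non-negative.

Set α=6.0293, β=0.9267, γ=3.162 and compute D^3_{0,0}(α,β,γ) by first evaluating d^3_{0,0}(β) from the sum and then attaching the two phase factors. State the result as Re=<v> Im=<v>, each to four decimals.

Re=-0.3594 Im=0.0000

Split into d^3_{0,0}(β=0.9267) × two z-phases.
Half-angle: c=0.894560, s=0.446947. N=√(6·6·6·6)=36.000000
k∈{0,1,2,3} keeps every argument non-negative
  k=0: (−1)^0·36.0000/(36)·0.8946^6·0.4469^0 = +0.512457
  k=1: (−1)^1·36.0000/(4)·0.8946^4·0.4469^2 = -1.151314
  k=2: (−1)^2·36.0000/(4)·0.8946^2·0.4469^4 = +0.287400
  k=3: (−1)^3·36.0000/(36)·0.8946^0·0.4469^6 = -0.007971
d^3_{0,0}(0.9267) = +0.512457 -1.151314 +0.287400 -0.007971 = -0.359428
Phases: e^{-i·(0)·6.0293}=+1.000000+0.000000i, e^{-i·(0)·3.162}=+1.000000+0.000000i ⇒ D=-0.359428+0.000000i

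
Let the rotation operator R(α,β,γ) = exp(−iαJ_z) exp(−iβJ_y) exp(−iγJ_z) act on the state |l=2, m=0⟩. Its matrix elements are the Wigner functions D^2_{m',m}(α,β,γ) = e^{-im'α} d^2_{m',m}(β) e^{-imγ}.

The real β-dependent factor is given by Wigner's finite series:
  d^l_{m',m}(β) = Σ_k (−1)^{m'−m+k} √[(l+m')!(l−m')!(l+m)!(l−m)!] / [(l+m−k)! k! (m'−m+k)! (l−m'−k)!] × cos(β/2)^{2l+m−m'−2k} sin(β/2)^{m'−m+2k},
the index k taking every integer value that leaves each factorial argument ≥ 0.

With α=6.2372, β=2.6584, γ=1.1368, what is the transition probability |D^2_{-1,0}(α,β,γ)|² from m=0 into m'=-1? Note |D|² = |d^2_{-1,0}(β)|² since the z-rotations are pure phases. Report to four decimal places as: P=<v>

P=0.2539

Split into d^2_{-1,0}(β=2.6584) × two z-phases.
With c≡cos(β/2)=0.239253 and s≡sin(β/2)=0.970957, N=[1·6·2·2]^{1/2}=4.898979
k: max(0,(0)−(-1))=1 … min(2+(0),2−(-1))=2
  k=1: (−1)^0·4.8990/(2)·0.2393^3·0.9710^1 = +0.032572
  k=2: (−1)^1·4.8990/(2)·0.2393^1·0.9710^3 = -0.536455
d^2_{-1,0}(2.6584) = +0.032572 -0.536455 = -0.503883
|D^2_{-1,0}|² = |d^2_{-1,0}(β)|² = (-0.503883)² = 0.253898 (the z-rotation phases have unit modulus)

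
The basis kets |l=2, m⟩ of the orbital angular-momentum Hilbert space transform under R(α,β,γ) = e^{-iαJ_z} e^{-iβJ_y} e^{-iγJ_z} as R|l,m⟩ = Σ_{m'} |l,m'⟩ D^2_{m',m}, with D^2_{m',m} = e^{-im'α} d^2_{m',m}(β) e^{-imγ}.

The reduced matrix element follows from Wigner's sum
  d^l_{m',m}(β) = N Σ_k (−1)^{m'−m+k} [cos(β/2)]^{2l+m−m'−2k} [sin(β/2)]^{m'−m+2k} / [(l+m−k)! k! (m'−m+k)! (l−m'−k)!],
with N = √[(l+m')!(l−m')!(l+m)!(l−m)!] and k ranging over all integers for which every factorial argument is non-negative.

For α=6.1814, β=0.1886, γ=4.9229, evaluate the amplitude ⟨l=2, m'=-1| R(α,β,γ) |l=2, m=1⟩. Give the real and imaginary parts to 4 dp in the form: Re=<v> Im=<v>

Split into d^2_{-1,1}(β=0.1886) × two z-phases.
c=cos(0.1886/2)=0.995557, s=sin(0.1886/2)=0.094160; N=√[1·6·6·1]=6.000000
k: max(0,(1)−(-1))=2 … min(2+(1),2−(-1))=3
  k=2: (−1)^0·6.0000/(2)·0.9956^2·0.0942^2 = +0.026363
  k=3: (−1)^1·6.0000/(6)·0.9956^0·0.0942^4 = -0.000079
d^2_{-1,1}(0.1886) = +0.026363 -0.000079 = +0.026284
Phases: e^{-i·(-1)·6.1814}=+0.994824-0.101610i, e^{-i·(1)·4.9229}=+0.208960+0.977924i ⇒ D=+0.008076+0.025013i

Re=0.0081 Im=0.0250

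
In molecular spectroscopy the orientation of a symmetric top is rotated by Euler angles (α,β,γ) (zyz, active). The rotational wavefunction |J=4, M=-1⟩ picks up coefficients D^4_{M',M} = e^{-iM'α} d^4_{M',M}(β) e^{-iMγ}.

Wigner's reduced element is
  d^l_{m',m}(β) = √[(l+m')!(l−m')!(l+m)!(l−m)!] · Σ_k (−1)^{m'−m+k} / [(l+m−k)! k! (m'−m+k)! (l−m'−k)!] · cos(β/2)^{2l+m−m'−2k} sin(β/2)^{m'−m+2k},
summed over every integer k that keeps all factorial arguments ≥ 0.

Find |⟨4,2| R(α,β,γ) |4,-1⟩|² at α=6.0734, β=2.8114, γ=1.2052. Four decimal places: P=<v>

D^4_{2,-1}(6.0734,2.8114,1.2052) = e^{-i·2·6.0734}·d^4_{2,-1}(2.8114)·e^{-i·-1·1.2052}. Compute d first:
With c≡cos(β/2)=0.164347 and s≡sin(β/2)=0.986403, N=[720·2·6·120]^{1/2}=1018.233765
The bounds max(0,m−m')=0 and min(l+m,l−m')=2 give 3 terms
  k=0: (−1)^3·1018.2338/(72)·0.1643^5·0.9864^3 = -0.001627
  k=1: (−1)^4·1018.2338/(48)·0.1643^3·0.9864^5 = +0.087936
  k=2: (−1)^5·1018.2338/(240)·0.1643^1·0.9864^7 = -0.633546
d^4_{2,-1}(2.8114) = -0.001627 +0.087936 -0.633546 = -0.547238
|D^4_{2,-1}|² = |d^4_{2,-1}(β)|² = (-0.547238)² = 0.299469 (the z-rotation phases have unit modulus)

P=0.2995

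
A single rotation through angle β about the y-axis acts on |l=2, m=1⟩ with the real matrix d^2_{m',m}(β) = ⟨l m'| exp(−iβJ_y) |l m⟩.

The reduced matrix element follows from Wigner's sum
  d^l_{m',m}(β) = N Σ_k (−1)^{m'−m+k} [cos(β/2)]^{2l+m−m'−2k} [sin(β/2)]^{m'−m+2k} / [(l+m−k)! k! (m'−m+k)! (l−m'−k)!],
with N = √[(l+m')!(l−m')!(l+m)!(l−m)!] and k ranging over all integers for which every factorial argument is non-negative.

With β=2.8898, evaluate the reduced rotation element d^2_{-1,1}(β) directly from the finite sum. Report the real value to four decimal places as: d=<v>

d^2_{-1,1}(β=2.8898) via Wigner's sum:
Half-angle: c=0.125564, s=0.992086. N=√(1·6·6·1)=6.000000
The bounds max(0,m−m')=2 and min(l+m,l−m')=3 give 2 terms
  k=2: (−1)^0·6.0000/(2)·0.1256^2·0.9921^2 = +0.046553
  k=3: (−1)^1·6.0000/(6)·0.1256^0·0.9921^4 = -0.968716
d^2_{-1,1}(2.8898) = +0.046553 -0.968716 = -0.922163

d=-0.9222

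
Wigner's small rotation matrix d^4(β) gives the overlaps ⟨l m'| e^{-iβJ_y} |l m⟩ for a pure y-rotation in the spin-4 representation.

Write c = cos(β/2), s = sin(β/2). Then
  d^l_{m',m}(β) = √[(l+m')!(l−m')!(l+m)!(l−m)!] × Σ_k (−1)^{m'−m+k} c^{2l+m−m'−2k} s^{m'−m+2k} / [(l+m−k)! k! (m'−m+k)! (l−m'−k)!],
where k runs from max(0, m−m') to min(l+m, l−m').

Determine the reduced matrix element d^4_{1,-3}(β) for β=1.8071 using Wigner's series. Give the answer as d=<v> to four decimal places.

d=0.0245

d^4_{1,-3}(β=1.8071) via Wigner's sum:
With c≡cos(β/2)=0.618825 and s≡sin(β/2)=0.785529, N=[120·6·1·5040]^{1/2}=1904.940944
k: max(0,(-3)−(1))=0 … min(4+(-3),4−(1))=1
  k=0: (−1)^4·1904.9409/(144)·0.6188^4·0.7855^4 = +0.738651
  k=1: (−1)^5·1904.9409/(240)·0.6188^2·0.7855^6 = -0.714132
d^4_{1,-3}(1.8071) = +0.738651 -0.714132 = +0.024519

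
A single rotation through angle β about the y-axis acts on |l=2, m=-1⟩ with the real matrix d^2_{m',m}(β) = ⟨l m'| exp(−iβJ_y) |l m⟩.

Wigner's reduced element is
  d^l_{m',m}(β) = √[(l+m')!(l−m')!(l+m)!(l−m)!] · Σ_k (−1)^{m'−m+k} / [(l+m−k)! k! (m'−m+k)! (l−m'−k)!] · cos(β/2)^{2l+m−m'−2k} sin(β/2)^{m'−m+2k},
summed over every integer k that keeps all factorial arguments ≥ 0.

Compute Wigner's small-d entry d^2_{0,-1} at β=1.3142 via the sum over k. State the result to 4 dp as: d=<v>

d^2_{0,-1}(β=1.3142) via Wigner's sum:
With c≡cos(β/2)=0.791767 and s≡sin(β/2)=0.610823, N=[2·2·1·6]^{1/2}=4.898979
The bounds max(0,m−m')=0 and min(l+m,l−m')=1 give 2 terms
  k=0: (−1)^1·4.8990/(2)·0.7918^3·0.6108^1 = -0.742649
  k=1: (−1)^2·4.8990/(2)·0.7918^1·0.6108^3 = +0.441997
d^2_{0,-1}(1.3142) = -0.742649 +0.441997 = -0.300651

d=-0.3007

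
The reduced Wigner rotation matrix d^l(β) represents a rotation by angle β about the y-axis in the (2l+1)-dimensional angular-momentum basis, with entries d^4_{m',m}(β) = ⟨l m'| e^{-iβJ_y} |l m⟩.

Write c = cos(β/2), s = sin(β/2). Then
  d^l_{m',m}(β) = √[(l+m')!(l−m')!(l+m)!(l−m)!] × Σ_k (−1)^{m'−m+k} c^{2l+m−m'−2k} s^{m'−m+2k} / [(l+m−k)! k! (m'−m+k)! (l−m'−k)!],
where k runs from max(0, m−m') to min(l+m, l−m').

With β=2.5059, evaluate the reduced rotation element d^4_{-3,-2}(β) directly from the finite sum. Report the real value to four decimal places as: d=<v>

d=-0.0276

d^4_{-3,-2}(β=2.5059) via Wigner's sum:
Half-angle: c=0.312521, s=0.949911. N=√(1·5040·2·720)=2693.993318
k: max(0,(-2)−(-3))=1 … min(4+(-2),4−(-3))=2
  k=1: (−1)^0·2693.9933/(720)·0.3125^7·0.9499^1 = +0.001035
  k=2: (−1)^1·2693.9933/(240)·0.3125^5·0.9499^3 = -0.028684
d^4_{-3,-2}(2.5059) = +0.001035 -0.028684 = -0.027649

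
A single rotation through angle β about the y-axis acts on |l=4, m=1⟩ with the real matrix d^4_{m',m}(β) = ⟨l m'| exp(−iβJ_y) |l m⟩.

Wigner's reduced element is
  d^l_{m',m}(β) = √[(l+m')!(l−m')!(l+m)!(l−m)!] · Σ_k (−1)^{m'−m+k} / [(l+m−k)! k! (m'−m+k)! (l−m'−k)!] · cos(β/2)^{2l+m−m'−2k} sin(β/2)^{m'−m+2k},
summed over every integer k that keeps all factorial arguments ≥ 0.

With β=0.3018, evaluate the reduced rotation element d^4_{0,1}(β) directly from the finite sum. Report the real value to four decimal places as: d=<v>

d=0.5365

d^4_{0,1}(β=0.3018) via Wigner's sum:
Half-angle: c=0.988636, s=0.150328. N=√(24·24·120·6)=643.987578
The bounds max(0,m−m')=1 and min(l+m,l−m')=4 give 4 terms
  k=1: (−1)^0·643.9876/(144)·0.9886^7·0.1503^1 = +0.620598
  k=2: (−1)^1·643.9876/(24)·0.9886^5·0.1503^3 = -0.086093
  k=3: (−1)^2·643.9876/(24)·0.9886^3·0.1503^5 = +0.001991
  k=4: (−1)^3·643.9876/(144)·0.9886^1·0.1503^7 = -0.000008
d^4_{0,1}(0.3018) = +0.620598 -0.086093 +0.001991 -0.000008 = +0.536488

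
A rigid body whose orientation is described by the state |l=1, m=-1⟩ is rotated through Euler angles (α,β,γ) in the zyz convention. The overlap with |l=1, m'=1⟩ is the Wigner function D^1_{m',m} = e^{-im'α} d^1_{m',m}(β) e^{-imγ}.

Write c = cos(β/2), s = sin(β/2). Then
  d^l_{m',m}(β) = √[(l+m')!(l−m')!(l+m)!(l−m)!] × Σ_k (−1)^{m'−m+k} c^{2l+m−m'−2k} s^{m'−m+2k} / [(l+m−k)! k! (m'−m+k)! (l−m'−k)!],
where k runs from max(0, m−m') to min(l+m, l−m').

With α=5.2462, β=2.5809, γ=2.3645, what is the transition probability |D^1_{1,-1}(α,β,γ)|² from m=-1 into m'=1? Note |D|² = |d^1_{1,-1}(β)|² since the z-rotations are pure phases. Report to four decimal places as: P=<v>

P=0.8527

Split into d^1_{1,-1}(β=2.5809) × two z-phases.
With c≡cos(β/2)=0.276688 and s≡sin(β/2)=0.960960, N=[2·1·1·2]^{1/2}=2.000000
The bounds max(0,m−m')=0 and min(l+m,l−m')=0 give 1 term
  k=0: (−1)^2·2.0000/(2)·0.2767^0·0.9610^2 = +0.923443
d^1_{1,-1}(2.5809) = +0.923443
|D^1_{1,-1}|² = |d^1_{1,-1}(β)|² = (+0.923443)² = 0.852748 (the z-rotation phases have unit modulus)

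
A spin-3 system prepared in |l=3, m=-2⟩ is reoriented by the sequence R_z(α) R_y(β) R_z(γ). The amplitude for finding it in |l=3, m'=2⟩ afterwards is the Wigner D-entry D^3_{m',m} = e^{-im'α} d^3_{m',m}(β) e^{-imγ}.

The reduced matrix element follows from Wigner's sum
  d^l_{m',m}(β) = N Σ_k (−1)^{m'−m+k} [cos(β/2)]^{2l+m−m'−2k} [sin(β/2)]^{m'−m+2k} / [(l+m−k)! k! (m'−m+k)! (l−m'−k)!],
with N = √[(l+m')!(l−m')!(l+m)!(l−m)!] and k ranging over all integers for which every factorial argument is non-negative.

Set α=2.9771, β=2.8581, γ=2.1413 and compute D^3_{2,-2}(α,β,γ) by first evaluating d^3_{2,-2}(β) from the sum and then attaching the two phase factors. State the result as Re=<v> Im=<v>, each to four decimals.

Split into d^3_{2,-2}(β=2.8581) × two z-phases.
Half-angle: c=0.141272, s=0.989971. N=√(120·1·1·120)=120.000000
k∈{0,1} keeps every argument non-negative
  k=0: (−1)^4·120.0000/(24)·0.1413^2·0.9900^4 = +0.095846
  k=1: (−1)^5·120.0000/(120)·0.1413^0·0.9900^6 = -0.941314
d^3_{2,-2}(2.8581) = +0.095846 -0.941314 = -0.845468
D = (+0.946371+0.323083i)·(-0.845468)·(-0.416679-0.909054i) = +0.085082+0.841176i

Re=0.0851 Im=0.8412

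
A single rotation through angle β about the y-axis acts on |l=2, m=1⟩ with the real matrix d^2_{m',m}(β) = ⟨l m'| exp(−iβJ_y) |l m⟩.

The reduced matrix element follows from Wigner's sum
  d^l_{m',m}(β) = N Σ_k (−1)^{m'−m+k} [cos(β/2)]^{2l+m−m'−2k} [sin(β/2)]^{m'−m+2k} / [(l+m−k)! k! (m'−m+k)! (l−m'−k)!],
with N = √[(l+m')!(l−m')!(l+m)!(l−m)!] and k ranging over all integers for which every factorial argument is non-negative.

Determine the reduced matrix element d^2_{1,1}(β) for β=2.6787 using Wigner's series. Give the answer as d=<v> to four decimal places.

d=-0.1468

d^2_{1,1}(β=2.6787) via Wigner's sum:
With c≡cos(β/2)=0.229386 and s≡sin(β/2)=0.973336, N=[6·1·6·1]^{1/2}=6.000000
k: max(0,(1)−(1))=0 … min(2+(1),2−(1))=1
  k=0: (−1)^0·6.0000/(6)·0.2294^4·0.9733^0 = +0.002769
  k=1: (−1)^1·6.0000/(2)·0.2294^2·0.9733^2 = -0.149547
d^2_{1,1}(2.6787) = +0.002769 -0.149547 = -0.146779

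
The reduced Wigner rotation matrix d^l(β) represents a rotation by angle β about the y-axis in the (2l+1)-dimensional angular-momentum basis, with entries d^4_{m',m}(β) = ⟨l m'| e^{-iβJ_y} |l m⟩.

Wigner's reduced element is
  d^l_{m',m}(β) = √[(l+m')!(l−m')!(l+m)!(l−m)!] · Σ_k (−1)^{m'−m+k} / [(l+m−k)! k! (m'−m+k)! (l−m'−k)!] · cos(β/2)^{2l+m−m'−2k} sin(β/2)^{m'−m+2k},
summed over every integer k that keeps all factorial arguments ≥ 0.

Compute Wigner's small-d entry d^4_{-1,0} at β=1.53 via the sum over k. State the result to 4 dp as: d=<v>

d=-0.0681

d^4_{-1,0}(β=1.53) via Wigner's sum:
With c≡cos(β/2)=0.721382 and s≡sin(β/2)=0.692537, N=[6·120·24·24]^{1/2}=643.987578
k: max(0,(0)−(-1))=1 … min(4+(0),4−(-1))=4
  k=1: (−1)^0·643.9876/(144)·0.7214^7·0.6925^1 = +0.314859
  k=2: (−1)^1·643.9876/(24)·0.7214^5·0.6925^3 = -1.741096
  k=3: (−1)^2·643.9876/(24)·0.7214^3·0.6925^5 = +1.604640
  k=4: (−1)^3·643.9876/(144)·0.7214^1·0.6925^7 = -0.246480
d^4_{-1,0}(1.53) = +0.314859 -1.741096 +1.604640 -0.246480 = -0.068076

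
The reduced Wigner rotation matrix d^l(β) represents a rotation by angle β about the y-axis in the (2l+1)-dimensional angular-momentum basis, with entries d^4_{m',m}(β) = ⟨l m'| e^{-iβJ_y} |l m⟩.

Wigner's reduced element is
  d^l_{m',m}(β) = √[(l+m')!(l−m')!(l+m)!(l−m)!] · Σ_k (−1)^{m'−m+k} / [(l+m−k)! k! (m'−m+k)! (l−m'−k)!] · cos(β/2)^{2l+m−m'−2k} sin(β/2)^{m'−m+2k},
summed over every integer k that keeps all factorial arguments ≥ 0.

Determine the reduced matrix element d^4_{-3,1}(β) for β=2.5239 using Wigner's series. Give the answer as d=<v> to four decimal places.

d=-0.4553

d^4_{-3,1}(β=2.5239) via Wigner's sum:
With c≡cos(β/2)=0.303960 and s≡sin(β/2)=0.952685, N=[1·5040·120·6]^{1/2}=1904.940944
The bounds max(0,m−m')=4 and min(l+m,l−m')=5 give 2 terms
  k=4: (−1)^0·1904.9409/(144)·0.3040^4·0.9527^4 = +0.093021
  k=5: (−1)^1·1904.9409/(240)·0.3040^2·0.9527^6 = -0.548275
d^4_{-3,1}(2.5239) = +0.093021 -0.548275 = -0.455254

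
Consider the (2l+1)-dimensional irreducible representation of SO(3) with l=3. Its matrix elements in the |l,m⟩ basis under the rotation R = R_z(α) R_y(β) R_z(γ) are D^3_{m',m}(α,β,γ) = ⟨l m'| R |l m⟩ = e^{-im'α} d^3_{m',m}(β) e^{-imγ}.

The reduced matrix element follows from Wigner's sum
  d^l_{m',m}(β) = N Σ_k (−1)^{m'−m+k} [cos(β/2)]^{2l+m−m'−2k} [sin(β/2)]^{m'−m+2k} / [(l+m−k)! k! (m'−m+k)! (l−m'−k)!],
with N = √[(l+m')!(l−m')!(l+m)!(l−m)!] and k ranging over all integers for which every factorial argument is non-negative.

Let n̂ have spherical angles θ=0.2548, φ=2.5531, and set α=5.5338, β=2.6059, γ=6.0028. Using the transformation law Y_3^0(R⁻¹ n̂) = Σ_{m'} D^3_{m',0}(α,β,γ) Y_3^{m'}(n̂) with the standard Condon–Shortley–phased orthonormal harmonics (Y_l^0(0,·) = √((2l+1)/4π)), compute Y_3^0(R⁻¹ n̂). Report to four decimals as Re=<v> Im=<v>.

Re=-0.5726 Im=0.0000

Need the full column D^3_{m',0} for m'=−3..3 at α=5.5338, β=2.6059, γ=6.0028.
cos(β/2)=0.264655, sin(β/2)=0.964343
d^3_{-3,0}: single k=3 term ⇒ +0.074345;  D = -0.046595-0.057932i
d^3_{-2,0}: k∈[2..3] ⇒ +0.024989 -0.331778 = -0.306789;  D = -0.022078+0.305994i
d^3_{-1,0}: k∈[1..3] ⇒ +0.004337 -0.172762 +0.764591 = +0.596166;  D = +0.436458-0.406102i
d^3_{0,0}: k∈[0..3] ⇒ +0.000344 -0.041061 +0.545167 -0.804247 = -0.299797;  D = -0.299797+0.000000i
d^3_{1,0}: k∈[0..2] ⇒ -0.004337 +0.172762 -0.764591 = -0.596166;  D = -0.436458-0.406102i
d^3_{2,0}: k∈[0..1] ⇒ +0.024989 -0.331778 = -0.306789;  D = -0.022078-0.305994i
d^3_{3,0}: single k=0 term ⇒ -0.074345;  D = +0.046595-0.057932i
Y_3^{m'}(θ=0.2548,φ=2.5531) and Σ D·Y over m':
  (-0.0466-0.0579i)·(+0.0013-0.0066i)  (-0.0221+0.3060i)·(+0.0241+0.0580i)  (+0.4365-0.4061i)·(-0.2495-0.1665i)  (-0.2998+0.0000i)·(+0.6075+0.0000i)  (-0.4365-0.4061i)·(+0.2495-0.1665i)  (-0.0221-0.3060i)·(+0.0241-0.0580i)  (+0.0466-0.0579i)·(-0.0013-0.0066i)
Y_3^0(R⁻¹ n̂) = -0.572622-0.000000i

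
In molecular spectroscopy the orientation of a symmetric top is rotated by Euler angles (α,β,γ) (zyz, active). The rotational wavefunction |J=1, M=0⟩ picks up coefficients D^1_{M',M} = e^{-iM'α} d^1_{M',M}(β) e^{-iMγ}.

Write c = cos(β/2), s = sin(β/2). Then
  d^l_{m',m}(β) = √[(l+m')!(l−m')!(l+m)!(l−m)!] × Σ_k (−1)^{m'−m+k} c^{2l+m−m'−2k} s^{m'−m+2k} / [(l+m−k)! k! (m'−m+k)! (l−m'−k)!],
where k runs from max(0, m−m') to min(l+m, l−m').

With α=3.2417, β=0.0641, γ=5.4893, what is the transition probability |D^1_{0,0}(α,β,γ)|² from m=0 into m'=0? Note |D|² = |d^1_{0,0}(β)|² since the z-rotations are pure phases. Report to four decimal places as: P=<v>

Split into d^1_{0,0}(β=0.0641) × two z-phases.
With c≡cos(β/2)=0.999486 and s≡sin(β/2)=0.032045, N=[1·1·1·1]^{1/2}=1.000000
The bounds max(0,m−m')=0 and min(l+m,l−m')=1 give 2 terms
  k=0: (−1)^0·1.0000/(1)·0.9995^2·0.0320^0 = +0.998973
  k=1: (−1)^1·1.0000/(1)·0.9995^0·0.0320^2 = -0.001027
d^1_{0,0}(0.0641) = +0.998973 -0.001027 = +0.997946
|D^1_{0,0}|² = |d^1_{0,0}(β)|² = (+0.997946)² = 0.995897 (the z-rotation phases have unit modulus)

P=0.9959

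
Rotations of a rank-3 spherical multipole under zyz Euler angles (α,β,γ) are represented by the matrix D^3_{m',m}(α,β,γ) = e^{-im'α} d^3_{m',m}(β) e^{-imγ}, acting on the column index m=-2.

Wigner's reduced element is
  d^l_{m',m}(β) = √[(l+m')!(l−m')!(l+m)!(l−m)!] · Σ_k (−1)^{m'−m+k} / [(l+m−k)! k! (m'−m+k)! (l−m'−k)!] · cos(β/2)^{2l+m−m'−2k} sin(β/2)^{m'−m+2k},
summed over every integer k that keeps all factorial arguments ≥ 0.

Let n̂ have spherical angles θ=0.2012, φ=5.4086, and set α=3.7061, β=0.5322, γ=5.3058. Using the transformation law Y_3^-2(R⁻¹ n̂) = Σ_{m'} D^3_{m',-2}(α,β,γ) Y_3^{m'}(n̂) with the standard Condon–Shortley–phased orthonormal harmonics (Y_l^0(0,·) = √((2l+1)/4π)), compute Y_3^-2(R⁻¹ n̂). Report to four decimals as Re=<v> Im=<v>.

Re=0.0887 Im=-0.2474

Need the full column D^3_{m',-2} for m'=−3..3 at α=3.7061, β=0.5322, γ=5.3058.
cos(β/2)=0.964804, sin(β/2)=0.262971
d^3_{-3,-2}: single k=1 term ⇒ +0.538491;  D = -0.520219+0.139085i
d^3_{-2,-2}: k∈[0..1] ⇒ +0.806555 -0.299599 = +0.506956;  D = +0.343717-0.372643i
d^3_{-1,-2}: k∈[0..1] ⇒ -0.695188 +0.103293 = -0.591896;  D = +0.106277-0.582276i
d^3_{0,-2}: k∈[0..1] ⇒ +0.328195 -0.024382 = +0.303813;  D = -0.113811-0.281690i
d^3_{1,-2}: k∈[0..1] ⇒ -0.103293 +0.003837 = -0.099456;  D = -0.080811-0.057974i
d^3_{2,-2}: k∈[0..1] ⇒ +0.022258 -0.000331 = +0.021927;  D = -0.021890-0.001267i
d^3_{3,-2}: single k=0 term ⇒ -0.002972;  D = -0.002599+0.001442i
Y_3^{m'}(θ=0.2012,φ=5.4086) and Σ D·Y over m':
  (-0.5202+0.1391i)·(-0.0029+0.0016i)  (+0.3437-0.3726i)·(-0.0071+0.0394i)  (+0.1063-0.5823i)·(+0.1574+0.1883i)  (-0.1138-0.2817i)·(+0.6583+0.0000i)  (-0.0808-0.0580i)·(-0.1574+0.1883i)  (-0.0219-0.0013i)·(-0.0071-0.0394i)  (-0.0026+0.0014i)·(+0.0029+0.0016i)
Y_3^-2(R⁻¹ n̂) = +0.088705-0.247382i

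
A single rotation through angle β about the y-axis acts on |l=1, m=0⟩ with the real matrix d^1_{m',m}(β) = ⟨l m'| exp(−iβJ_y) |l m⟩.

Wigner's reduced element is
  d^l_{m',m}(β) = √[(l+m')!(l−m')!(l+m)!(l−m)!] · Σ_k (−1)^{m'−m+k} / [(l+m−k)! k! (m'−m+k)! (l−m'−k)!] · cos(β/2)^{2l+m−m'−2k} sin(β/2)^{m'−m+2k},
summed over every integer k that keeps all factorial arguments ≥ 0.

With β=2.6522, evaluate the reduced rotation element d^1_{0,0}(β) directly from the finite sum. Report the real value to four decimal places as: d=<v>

d=-0.8826

d^1_{0,0}(β=2.6522) via Wigner's sum:
Half-angle: c=0.242262, s=0.970211. N=√(1·1·1·1)=1.000000
k∈{0,1} keeps every argument non-negative
  k=0: (−1)^0·1.0000/(1)·0.2423^2·0.9702^0 = +0.058691
  k=1: (−1)^1·1.0000/(1)·0.2423^0·0.9702^2 = -0.941309
d^1_{0,0}(2.6522) = +0.058691 -0.941309 = -0.882619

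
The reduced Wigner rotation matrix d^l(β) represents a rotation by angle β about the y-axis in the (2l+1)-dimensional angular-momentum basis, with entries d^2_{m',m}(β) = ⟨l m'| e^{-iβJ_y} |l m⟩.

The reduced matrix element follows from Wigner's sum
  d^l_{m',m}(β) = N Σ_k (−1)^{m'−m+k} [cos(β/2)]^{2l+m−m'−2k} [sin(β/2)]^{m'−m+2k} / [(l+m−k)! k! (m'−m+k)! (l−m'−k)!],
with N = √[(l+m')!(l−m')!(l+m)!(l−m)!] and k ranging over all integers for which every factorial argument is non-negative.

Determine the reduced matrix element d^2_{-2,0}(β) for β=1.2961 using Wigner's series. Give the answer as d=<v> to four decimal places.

d=0.5673

d^2_{-2,0}(β=1.2961) via Wigner's sum:
c=cos(1.2961/2)=0.797262, s=sin(1.2961/2)=0.603633; N=√[1·24·2·2]=9.797959
k∈{2} keeps every argument non-negative
  k=2: (−1)^0·9.7980/(4)·0.7973^2·0.6036^2 = +0.567315
d^2_{-2,0}(1.2961) = +0.567315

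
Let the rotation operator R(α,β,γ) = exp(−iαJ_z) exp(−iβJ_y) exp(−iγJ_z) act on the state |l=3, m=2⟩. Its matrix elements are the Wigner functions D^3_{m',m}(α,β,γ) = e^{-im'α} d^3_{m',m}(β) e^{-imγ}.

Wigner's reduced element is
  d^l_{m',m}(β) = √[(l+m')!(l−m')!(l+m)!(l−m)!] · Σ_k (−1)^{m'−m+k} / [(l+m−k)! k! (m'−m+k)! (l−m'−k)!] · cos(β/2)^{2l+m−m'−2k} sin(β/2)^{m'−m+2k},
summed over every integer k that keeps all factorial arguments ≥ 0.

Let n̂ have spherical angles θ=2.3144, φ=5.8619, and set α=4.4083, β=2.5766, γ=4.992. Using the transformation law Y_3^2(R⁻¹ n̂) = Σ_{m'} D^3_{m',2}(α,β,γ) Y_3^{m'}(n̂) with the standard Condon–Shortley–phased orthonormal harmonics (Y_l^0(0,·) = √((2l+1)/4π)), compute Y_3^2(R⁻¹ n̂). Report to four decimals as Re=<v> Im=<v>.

Need the full column D^3_{m',2} for m'=−3..3 at α=4.4083, β=2.5766, γ=4.992.
cos(β/2)=0.278754, sin(β/2)=0.960363
d^3_{-3,2}: single k=5 term ⇒ +0.557793;  D = -0.555044-0.055302i
d^3_{-2,2}: k∈[4..5] ⇒ +0.330486 -0.784533 = -0.454047;  D = -0.178234+0.417602i
d^3_{-1,2}: k∈[3..4] ⇒ +0.121338 -0.720107 = -0.598769;  D = -0.455063-0.389154i
d^3_{0,2}: k∈[2..3] ⇒ +0.030501 -0.362029 = -0.331528;  D = +0.281026-0.175885i
d^3_{1,2}: k∈[1..2] ⇒ +0.005111 -0.121338 = -0.116227;  D = +0.029333+0.112465i
d^3_{2,2}: k∈[0..1] ⇒ +0.000469 -0.027844 = -0.027374;  D = -0.027342-0.001340i
d^3_{3,2}: single k=0 term ⇒ -0.003959;  D = +0.001369-0.003715i
Y_3^{m'}(θ=2.3144,φ=5.8619) and Σ D·Y over m':
  (-0.5550-0.0553i)·(+0.0503+0.1586i)  (-0.1782+0.4176i)·(-0.2494-0.2797i)  (-0.4551-0.3892i)·(+0.2803+0.1256i)  (+0.2810-0.1759i)·(+0.1790+0.0000i)  (+0.0293+0.1125i)·(-0.2803+0.1256i)  (-0.0273-0.0013i)·(-0.2494+0.2797i)  (+0.0014-0.0037i)·(-0.0503+0.1586i)
Y_3^2(R⁻¹ n̂) = +0.099153-0.377594i

Re=0.0992 Im=-0.3776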